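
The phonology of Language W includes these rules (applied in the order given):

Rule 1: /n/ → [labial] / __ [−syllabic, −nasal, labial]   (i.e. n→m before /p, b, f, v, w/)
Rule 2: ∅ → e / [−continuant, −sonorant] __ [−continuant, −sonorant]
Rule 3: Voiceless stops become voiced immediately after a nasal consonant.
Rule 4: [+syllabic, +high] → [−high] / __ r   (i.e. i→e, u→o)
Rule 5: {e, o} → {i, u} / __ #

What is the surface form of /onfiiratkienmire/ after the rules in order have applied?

omfieratekienmeri

Rule 1 (nasal place assimilation): /n/ precedes the labial consonant /f/, so it assimilates in place to [m]. /onfiiratkienmire/ → omfiiratkienmire.
Rule 2 (stop-cluster e-epenthesis): /t/ and /k/ form a stop–stop cluster, so [e] is inserted between them. /omfiiratkienmire/ → omfiiratekienmire.
Rule 3 (post-nasal voicing): no segment meets the environment; /omfiiratekienmire/ is unchanged.
Rule 4 (pre-rhotic lowering): /i/ is a high vowel immediately before /r/, so it lowers to [e]. /i/ is a high vowel immediately before /r/, so it lowers to [e]. /omfiiratekienmire/ → omfieratekienmere.
Rule 5 (final vowel raising): /e/ is a mid vowel in word-final position, so it raises to [i]. /omfieratekienmere/ → omfieratekienmeri.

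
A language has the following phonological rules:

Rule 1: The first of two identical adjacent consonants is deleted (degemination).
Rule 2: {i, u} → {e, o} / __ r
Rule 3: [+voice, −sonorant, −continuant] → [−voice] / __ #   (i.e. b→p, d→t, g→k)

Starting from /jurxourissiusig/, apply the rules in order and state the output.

Rule 1 (degemination): /ss/ is a geminate; the first /s/ deletes. /jurxourissiusig/ → jurxourisiusig.
Rule 2 (pre-rhotic lowering): /u/ is a high vowel immediately before /r/, so it lowers to [o]. /u/ is a high vowel immediately before /r/, so it lowers to [o]. /jurxourisiusig/ → jorxoorisiusig.
Rule 3 (final devoicing): /g/ is a voiced stop in word-final position, so it devoices to [k]. /jorxoorisiusig/ → jorxoorisiusik.

jorxoorisiusik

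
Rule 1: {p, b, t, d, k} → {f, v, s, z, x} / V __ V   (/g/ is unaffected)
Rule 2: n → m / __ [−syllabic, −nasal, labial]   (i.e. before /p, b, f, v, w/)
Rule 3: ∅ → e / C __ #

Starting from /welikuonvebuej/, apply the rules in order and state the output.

welixuomvevueje

Rule 1 (intervocalic spirantization): /k/ is a stop between vowels /i/ and /u/, so it spirantizes to the fricative [x]. /b/ is a stop between vowels /e/ and /u/, so it spirantizes to the fricative [v]. /welikuonvebuej/ → welixuonvevuej.
Rule 2 (nasal place assimilation): /n/ precedes the labial consonant /v/, so it assimilates in place to [m]. /welixuonvevuej/ → welixuomvevuej.
Rule 3 (final e-epenthesis): the form ends in the consonant /j/, so [e] is inserted word-finally. /welixuomvevuej/ → welixuomvevueje.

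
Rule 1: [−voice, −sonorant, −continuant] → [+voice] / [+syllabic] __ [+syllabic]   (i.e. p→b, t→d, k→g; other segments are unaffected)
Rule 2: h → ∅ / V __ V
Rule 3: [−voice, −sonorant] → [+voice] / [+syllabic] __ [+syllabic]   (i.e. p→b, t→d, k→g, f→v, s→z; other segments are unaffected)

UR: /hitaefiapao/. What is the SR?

Rule 1 (intervocalic voicing): /t/ is a voiceless stop between vowels /i/ and /a/, so it voices to [d]. /p/ is a voiceless stop between vowels /a/ and /a/, so it voices to [b]. /hitaefiapao/ → hidaefiabao.
Rule 2 (intervocalic h-deletion): no segment meets the environment; /hidaefiabao/ is unchanged.
Rule 3 (intervocalic voicing): /f/ is a voiceless obstruent between vowels /e/ and /i/, so it voices to [v]. /hidaefiabao/ → hidaeviabao.

hidaeviabao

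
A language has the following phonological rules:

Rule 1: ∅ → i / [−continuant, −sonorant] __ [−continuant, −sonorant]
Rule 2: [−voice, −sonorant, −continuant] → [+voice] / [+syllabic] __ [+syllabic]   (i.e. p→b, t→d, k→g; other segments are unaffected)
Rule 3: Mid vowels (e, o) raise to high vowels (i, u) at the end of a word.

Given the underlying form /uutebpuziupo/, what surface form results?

uudebibuziubu

Rule 1 (stop-cluster i-epenthesis): /b/ and /p/ form a stop–stop cluster, so [i] is inserted between them. /uutebpuziupo/ → uutebipuziupo.
Rule 2 (intervocalic voicing): /t/ is a voiceless stop between vowels /u/ and /e/, so it voices to [d]. /p/ is a voiceless stop between vowels /i/ and /u/, so it voices to [b]. /p/ is a voiceless stop between vowels /u/ and /o/, so it voices to [b]. /uutebipuziupo/ → uudebibuziubo.
Rule 3 (final vowel raising): /o/ is a mid vowel in word-final position, so it raises to [u]. /uudebibuziubo/ → uudebibuziubu.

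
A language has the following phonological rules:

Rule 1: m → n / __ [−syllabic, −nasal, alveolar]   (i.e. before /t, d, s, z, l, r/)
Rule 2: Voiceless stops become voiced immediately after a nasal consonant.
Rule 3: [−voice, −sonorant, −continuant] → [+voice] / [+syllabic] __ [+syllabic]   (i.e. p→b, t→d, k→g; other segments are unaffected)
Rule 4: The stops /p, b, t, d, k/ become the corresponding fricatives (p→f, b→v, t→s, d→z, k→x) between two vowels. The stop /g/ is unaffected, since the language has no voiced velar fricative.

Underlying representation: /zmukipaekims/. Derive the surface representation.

Rule 1 (nasal place assimilation): /m/ precedes the alveolar consonant /s/, so it assimilates in place to [n]. /zmukipaekims/ → zmukipaekins.
Rule 2 (post-nasal voicing): no segment meets the environment; /zmukipaekins/ is unchanged.
Rule 3 (intervocalic voicing): /k/ is a voiceless stop between vowels /u/ and /i/, so it voices to [g]. /p/ is a voiceless stop between vowels /i/ and /a/, so it voices to [b]. /k/ is a voiceless stop between vowels /e/ and /i/, so it voices to [g]. /zmukipaekins/ → zmugibaegins.
Rule 4 (intervocalic spirantization): /b/ is a stop between vowels /i/ and /a/, so it spirantizes to the fricative [v]. /zmugibaegins/ → zmugivaegins.

zmugivaegins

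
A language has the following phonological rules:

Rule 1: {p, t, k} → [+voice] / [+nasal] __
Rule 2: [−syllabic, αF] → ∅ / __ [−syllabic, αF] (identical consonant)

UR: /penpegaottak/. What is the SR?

penbegaotak

Rule 1 (post-nasal voicing): /p/ is a voiceless stop immediately after the nasal /n/, so it voices to [b]. /penpegaottak/ → penbegaottak.
Rule 2 (degemination): /tt/ is a geminate; the first /t/ deletes. /penbegaottak/ → penbegaotak.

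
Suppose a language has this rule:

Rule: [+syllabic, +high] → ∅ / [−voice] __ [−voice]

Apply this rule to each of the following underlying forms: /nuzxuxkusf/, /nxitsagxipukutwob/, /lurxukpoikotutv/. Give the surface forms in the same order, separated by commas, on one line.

/nuzxuxkusf/: /u/ is a high vowel flanked by voiceless consonants /x/ and /x/, so it deletes. /u/ is a high vowel flanked by voiceless consonants /k/ and /s/, so it deletes. → [nuzxxksf].
/nxitsagxipukutwob/: /i/ is a high vowel flanked by voiceless consonants /x/ and /t/, so it deletes. /i/ is a high vowel flanked by voiceless consonants /x/ and /p/, so it deletes. /u/ is a high vowel flanked by voiceless consonants /p/ and /k/, so it deletes. /u/ is a high vowel flanked by voiceless consonants /k/ and /t/, so it deletes. → [nxtsagxpktwob].
/lurxukpoikotutv/: /u/ is a high vowel flanked by voiceless consonants /x/ and /k/, so it deletes. /u/ is a high vowel flanked by voiceless consonants /t/ and /t/, so it deletes. → [lurxkpoikottv].

nuzxxksf, nxtsagxpktwob, lurxkpoikottv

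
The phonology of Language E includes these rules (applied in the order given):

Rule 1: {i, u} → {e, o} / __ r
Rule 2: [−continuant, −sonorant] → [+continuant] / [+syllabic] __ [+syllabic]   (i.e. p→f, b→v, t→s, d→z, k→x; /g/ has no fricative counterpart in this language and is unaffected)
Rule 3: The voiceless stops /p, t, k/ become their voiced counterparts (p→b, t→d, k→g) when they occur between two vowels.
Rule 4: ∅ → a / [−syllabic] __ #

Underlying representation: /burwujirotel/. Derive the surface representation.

borwujerosela

Rule 1 (pre-rhotic lowering): /u/ is a high vowel immediately before /r/, so it lowers to [o]. /i/ is a high vowel immediately before /r/, so it lowers to [e]. /burwujirotel/ → borwujerotel.
Rule 2 (intervocalic spirantization): /t/ is a stop between vowels /o/ and /e/, so it spirantizes to the fricative [s]. /borwujerotel/ → borwujerosel.
Rule 3 (intervocalic voicing): no segment meets the environment; /borwujerosel/ is unchanged.
Rule 4 (final a-epenthesis): the form ends in the consonant /l/, so [a] is inserted word-finally. /borwujerosel/ → borwujerosela.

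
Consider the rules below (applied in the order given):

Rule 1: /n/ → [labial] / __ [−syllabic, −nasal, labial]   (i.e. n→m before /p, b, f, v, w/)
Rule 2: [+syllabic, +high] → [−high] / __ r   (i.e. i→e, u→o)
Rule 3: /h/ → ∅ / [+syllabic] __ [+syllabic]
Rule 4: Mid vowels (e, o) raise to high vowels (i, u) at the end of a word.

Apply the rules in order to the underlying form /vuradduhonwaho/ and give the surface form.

Rule 1 (nasal place assimilation): /n/ precedes the labial consonant /w/, so it assimilates in place to [m]. /vuradduhonwaho/ → vuradduhomwaho.
Rule 2 (pre-rhotic lowering): /u/ is a high vowel immediately before /r/, so it lowers to [o]. /vuradduhomwaho/ → voradduhomwaho.
Rule 3 (intervocalic h-deletion): /h/ occurs between vowels /u/ and /o/, so it deletes. /h/ occurs between vowels /a/ and /o/, so it deletes. /voradduhomwaho/ → voradduomwao.
Rule 4 (final vowel raising): /o/ is a mid vowel in word-final position, so it raises to [u]. /voradduomwao/ → voradduomwau.

voradduomwau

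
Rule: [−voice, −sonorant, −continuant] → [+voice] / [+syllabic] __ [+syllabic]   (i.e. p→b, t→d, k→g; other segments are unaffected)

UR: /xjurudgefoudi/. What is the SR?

xjurudgefoudi

No segment of /xjurudgefoudi/ meets the structural description of the rule, so the form surfaces unchanged.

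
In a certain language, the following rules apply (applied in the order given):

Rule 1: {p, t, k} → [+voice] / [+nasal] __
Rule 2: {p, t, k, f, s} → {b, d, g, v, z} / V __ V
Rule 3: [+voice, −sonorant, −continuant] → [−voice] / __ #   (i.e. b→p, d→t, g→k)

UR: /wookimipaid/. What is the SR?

woogimibait

Rule 1 (post-nasal voicing): no segment meets the environment; /wookimipaid/ is unchanged.
Rule 2 (intervocalic voicing): /k/ is a voiceless obstruent between vowels /o/ and /i/, so it voices to [g]. /p/ is a voiceless obstruent between vowels /i/ and /a/, so it voices to [b]. /wookimipaid/ → woogimibaid.
Rule 3 (final devoicing): /d/ is a voiced stop in word-final position, so it devoices to [t]. /woogimibaid/ → woogimibait.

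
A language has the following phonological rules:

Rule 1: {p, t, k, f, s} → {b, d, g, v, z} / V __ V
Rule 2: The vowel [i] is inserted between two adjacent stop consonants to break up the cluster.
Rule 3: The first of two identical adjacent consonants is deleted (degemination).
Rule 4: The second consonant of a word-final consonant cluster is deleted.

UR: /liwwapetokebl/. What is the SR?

liwabedogeb

Rule 1 (intervocalic voicing): /p/ is a voiceless obstruent between vowels /a/ and /e/, so it voices to [b]. /t/ is a voiceless obstruent between vowels /e/ and /o/, so it voices to [d]. /k/ is a voiceless obstruent between vowels /o/ and /e/, so it voices to [g]. /liwwapetokebl/ → liwwabedogebl.
Rule 2 (stop-cluster i-epenthesis): no segment meets the environment; /liwwabedogebl/ is unchanged.
Rule 3 (degemination): /ww/ is a geminate; the first /w/ deletes. /liwwabedogebl/ → liwabedogebl.
Rule 4 (final cluster simplification): /l/ is the second consonant of a word-final cluster /bl/, so it deletes. /liwabedogebl/ → liwabedogeb.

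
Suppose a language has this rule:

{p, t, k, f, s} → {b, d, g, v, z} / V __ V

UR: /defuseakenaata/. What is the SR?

devuzeagenaada

/f/ is a voiceless obstruent between vowels /e/ and /u/, so it voices to [v].
/s/ is a voiceless obstruent between vowels /u/ and /e/, so it voices to [z].
/k/ is a voiceless obstruent between vowels /a/ and /e/, so it voices to [g].
/t/ is a voiceless obstruent between vowels /a/ and /a/, so it voices to [d].
Surface form: [devuzeagenaada].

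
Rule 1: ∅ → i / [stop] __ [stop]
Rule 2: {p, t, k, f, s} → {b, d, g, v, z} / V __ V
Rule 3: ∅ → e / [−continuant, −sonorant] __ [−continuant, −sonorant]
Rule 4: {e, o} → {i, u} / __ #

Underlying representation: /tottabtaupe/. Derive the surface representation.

Rule 1 (stop-cluster i-epenthesis): /t/ and /t/ form a stop–stop cluster, so [i] is inserted between them. /b/ and /t/ form a stop–stop cluster, so [i] is inserted between them. /tottabtaupe/ → totitabitaupe.
Rule 2 (intervocalic voicing): /t/ is a voiceless obstruent between vowels /o/ and /i/, so it voices to [d]. /t/ is a voiceless obstruent between vowels /i/ and /a/, so it voices to [d]. /t/ is a voiceless obstruent between vowels /i/ and /a/, so it voices to [d]. /p/ is a voiceless obstruent between vowels /u/ and /e/, so it voices to [b]. /totitabitaupe/ → todidabidaube.
Rule 3 (stop-cluster e-epenthesis): no segment meets the environment; /todidabidaube/ is unchanged.
Rule 4 (final vowel raising): /e/ is a mid vowel in word-final position, so it raises to [i]. /todidabidaube/ → todidabidaubi.

todidabidaubi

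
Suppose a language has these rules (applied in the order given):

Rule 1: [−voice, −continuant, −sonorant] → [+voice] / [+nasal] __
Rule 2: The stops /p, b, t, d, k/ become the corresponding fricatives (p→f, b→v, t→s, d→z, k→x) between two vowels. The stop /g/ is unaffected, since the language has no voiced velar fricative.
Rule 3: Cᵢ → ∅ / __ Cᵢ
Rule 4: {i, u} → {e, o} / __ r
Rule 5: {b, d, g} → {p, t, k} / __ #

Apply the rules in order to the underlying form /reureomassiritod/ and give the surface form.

reoreomaserisot

Rule 1 (post-nasal voicing): no segment meets the environment; /reureomassiritod/ is unchanged.
Rule 2 (intervocalic spirantization): /t/ is a stop between vowels /i/ and /o/, so it spirantizes to the fricative [s]. /reureomassiritod/ → reureomassirisod.
Rule 3 (degemination): /ss/ is a geminate; the first /s/ deletes. /reureomassirisod/ → reureomasirisod.
Rule 4 (pre-rhotic lowering): /u/ is a high vowel immediately before /r/, so it lowers to [o]. /i/ is a high vowel immediately before /r/, so it lowers to [e]. /reureomasirisod/ → reoreomaserisod.
Rule 5 (final devoicing): /d/ is a voiced stop in word-final position, so it devoices to [t]. /reoreomaserisod/ → reoreomaserisot.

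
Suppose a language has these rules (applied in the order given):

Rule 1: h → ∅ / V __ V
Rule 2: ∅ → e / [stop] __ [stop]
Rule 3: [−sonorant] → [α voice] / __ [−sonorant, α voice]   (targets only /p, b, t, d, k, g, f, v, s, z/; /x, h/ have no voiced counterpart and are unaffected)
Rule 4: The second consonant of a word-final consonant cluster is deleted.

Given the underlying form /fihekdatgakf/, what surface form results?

fiekedategak

Rule 1 (intervocalic h-deletion): /h/ occurs between vowels /i/ and /e/, so it deletes. /fihekdatgakf/ → fiekdatgakf.
Rule 2 (stop-cluster e-epenthesis): /k/ and /d/ form a stop–stop cluster, so [e] is inserted between them. /t/ and /g/ form a stop–stop cluster, so [e] is inserted between them. /fiekdatgakf/ → fiekedategakf.
Rule 3 (regressive voicing assimilation): no segment meets the environment; /fiekedategakf/ is unchanged.
Rule 4 (final cluster simplification): /f/ is the second consonant of a word-final cluster /kf/, so it deletes. /fiekedategakf/ → fiekedategak.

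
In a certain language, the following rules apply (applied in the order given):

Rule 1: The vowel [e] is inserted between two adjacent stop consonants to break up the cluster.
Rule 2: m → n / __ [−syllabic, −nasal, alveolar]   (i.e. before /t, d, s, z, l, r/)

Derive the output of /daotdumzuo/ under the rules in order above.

daotedunzuo

Rule 1 (stop-cluster e-epenthesis): /t/ and /d/ form a stop–stop cluster, so [e] is inserted between them. /daotdumzuo/ → daotedumzuo.
Rule 2 (nasal place assimilation): /m/ precedes the alveolar consonant /z/, so it assimilates in place to [n]. /daotedumzuo/ → daotedunzuo.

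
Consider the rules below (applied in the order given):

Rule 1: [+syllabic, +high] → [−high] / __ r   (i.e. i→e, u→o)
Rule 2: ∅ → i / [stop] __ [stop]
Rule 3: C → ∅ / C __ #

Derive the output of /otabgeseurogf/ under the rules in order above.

Rule 1 (pre-rhotic lowering): /u/ is a high vowel immediately before /r/, so it lowers to [o]. /otabgeseurogf/ → otabgeseorogf.
Rule 2 (stop-cluster i-epenthesis): /b/ and /g/ form a stop–stop cluster, so [i] is inserted between them. /otabgeseorogf/ → otabigeseorogf.
Rule 3 (final cluster simplification): /f/ is the second consonant of a word-final cluster /gf/, so it deletes. /otabigeseorogf/ → otabigeseorog.

otabigeseorog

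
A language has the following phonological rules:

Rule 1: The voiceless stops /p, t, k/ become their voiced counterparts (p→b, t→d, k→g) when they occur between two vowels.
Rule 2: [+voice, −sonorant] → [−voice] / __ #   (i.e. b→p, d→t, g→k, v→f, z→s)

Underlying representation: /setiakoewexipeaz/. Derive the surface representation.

sediagoewexibeas

Rule 1 (intervocalic voicing): /t/ is a voiceless stop between vowels /e/ and /i/, so it voices to [d]. /k/ is a voiceless stop between vowels /a/ and /o/, so it voices to [g]. /p/ is a voiceless stop between vowels /i/ and /e/, so it voices to [b]. /setiakoewexipeaz/ → sediagoewexibeaz.
Rule 2 (final devoicing): /z/ is a voiced obstruent in word-final position, so it devoices to [s]. /sediagoewexibeaz/ → sediagoewexibeas.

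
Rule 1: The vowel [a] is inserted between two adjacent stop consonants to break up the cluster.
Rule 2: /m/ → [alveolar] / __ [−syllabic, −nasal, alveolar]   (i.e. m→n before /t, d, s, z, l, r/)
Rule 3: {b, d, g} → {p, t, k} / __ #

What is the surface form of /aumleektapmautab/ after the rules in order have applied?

Rule 1 (stop-cluster a-epenthesis): /k/ and /t/ form a stop–stop cluster, so [a] is inserted between them. /aumleektapmautab/ → aumleekatapmautab.
Rule 2 (nasal place assimilation): /m/ precedes the alveolar consonant /l/, so it assimilates in place to [n]. /aumleekatapmautab/ → aunleekatapmautab.
Rule 3 (final devoicing): /b/ is a voiced stop in word-final position, so it devoices to [p]. /aunleekatapmautab/ → aunleekatapmautap.

aunleekatapmautap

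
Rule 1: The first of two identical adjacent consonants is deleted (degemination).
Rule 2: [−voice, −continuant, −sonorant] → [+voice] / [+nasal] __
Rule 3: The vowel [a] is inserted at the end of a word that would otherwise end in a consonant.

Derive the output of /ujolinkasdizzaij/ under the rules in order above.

ujolingasdizaija

Rule 1 (degemination): /zz/ is a geminate; the first /z/ deletes. /ujolinkasdizzaij/ → ujolinkasdizaij.
Rule 2 (post-nasal voicing): /k/ is a voiceless stop immediately after the nasal /n/, so it voices to [g]. /ujolinkasdizaij/ → ujolingasdizaij.
Rule 3 (final a-epenthesis): the form ends in the consonant /j/, so [a] is inserted word-finally. /ujolingasdizaij/ → ujolingasdizaija.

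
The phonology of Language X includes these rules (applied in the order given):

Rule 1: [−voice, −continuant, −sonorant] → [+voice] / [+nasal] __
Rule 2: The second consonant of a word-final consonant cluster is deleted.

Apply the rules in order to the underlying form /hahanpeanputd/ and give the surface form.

hahanbeanbut

Rule 1 (post-nasal voicing): /p/ is a voiceless stop immediately after the nasal /n/, so it voices to [b]. /p/ is a voiceless stop immediately after the nasal /n/, so it voices to [b]. /hahanpeanputd/ → hahanbeanbutd.
Rule 2 (final cluster simplification): /d/ is the second consonant of a word-final cluster /td/, so it deletes. /hahanbeanbutd/ → hahanbeanbut.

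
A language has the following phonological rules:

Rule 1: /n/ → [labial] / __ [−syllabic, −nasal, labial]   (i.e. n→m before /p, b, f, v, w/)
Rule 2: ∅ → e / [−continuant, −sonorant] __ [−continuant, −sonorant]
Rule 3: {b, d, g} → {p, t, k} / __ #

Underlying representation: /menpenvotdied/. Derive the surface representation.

Rule 1 (nasal place assimilation): /n/ precedes the labial consonant /p/, so it assimilates in place to [m]. /n/ precedes the labial consonant /v/, so it assimilates in place to [m]. /menpenvotdied/ → mempemvotdied.
Rule 2 (stop-cluster e-epenthesis): /t/ and /d/ form a stop–stop cluster, so [e] is inserted between them. /mempemvotdied/ → mempemvotedied.
Rule 3 (final devoicing): /d/ is a voiced stop in word-final position, so it devoices to [t]. /mempemvotedied/ → mempemvotediet.

mempemvotediet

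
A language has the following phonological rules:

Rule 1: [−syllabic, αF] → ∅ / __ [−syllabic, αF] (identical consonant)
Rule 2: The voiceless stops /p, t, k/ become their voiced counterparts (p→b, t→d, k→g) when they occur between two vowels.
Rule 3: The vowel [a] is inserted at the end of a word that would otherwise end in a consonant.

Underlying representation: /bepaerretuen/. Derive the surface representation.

Rule 1 (degemination): /rr/ is a geminate; the first /r/ deletes. /bepaerretuen/ → bepaeretuen.
Rule 2 (intervocalic voicing): /p/ is a voiceless stop between vowels /e/ and /a/, so it voices to [b]. /t/ is a voiceless stop between vowels /e/ and /u/, so it voices to [d]. /bepaeretuen/ → bebaereduen.
Rule 3 (final a-epenthesis): the form ends in the consonant /n/, so [a] is inserted word-finally. /bebaereduen/ → bebaereduena.

bebaereduena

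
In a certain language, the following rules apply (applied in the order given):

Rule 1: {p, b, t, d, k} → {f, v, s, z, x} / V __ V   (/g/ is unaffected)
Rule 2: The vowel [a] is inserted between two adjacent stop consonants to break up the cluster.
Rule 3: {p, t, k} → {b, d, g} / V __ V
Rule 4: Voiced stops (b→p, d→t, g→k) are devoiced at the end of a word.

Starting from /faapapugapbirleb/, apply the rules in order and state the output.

Rule 1 (intervocalic spirantization): /p/ is a stop between vowels /a/ and /a/, so it spirantizes to the fricative [f]. /p/ is a stop between vowels /a/ and /u/, so it spirantizes to the fricative [f]. /faapapugapbirleb/ → faafafugapbirleb.
Rule 2 (stop-cluster a-epenthesis): /p/ and /b/ form a stop–stop cluster, so [a] is inserted between them. /faafafugapbirleb/ → faafafugapabirleb.
Rule 3 (intervocalic voicing): /p/ is a voiceless stop between vowels /a/ and /a/, so it voices to [b]. /faafafugapabirleb/ → faafafugababirleb.
Rule 4 (final devoicing): /b/ is a voiced stop in word-final position, so it devoices to [p]. /faafafugababirleb/ → faafafugababirlep.

faafafugababirlep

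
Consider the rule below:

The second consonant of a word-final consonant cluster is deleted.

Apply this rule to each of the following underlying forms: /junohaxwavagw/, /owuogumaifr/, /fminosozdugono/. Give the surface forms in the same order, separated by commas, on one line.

junohaxwavag, owuogumaif, fminosozdugono

/junohaxwavagw/: /w/ is the second consonant of a word-final cluster /gw/, so it deletes. → [junohaxwavag].
/owuogumaifr/: /r/ is the second consonant of a word-final cluster /fr/, so it deletes. → [owuogumaif].
/fminosozdugono/: the rule's environment is not met; surfaces unchanged as [fminosozdugono].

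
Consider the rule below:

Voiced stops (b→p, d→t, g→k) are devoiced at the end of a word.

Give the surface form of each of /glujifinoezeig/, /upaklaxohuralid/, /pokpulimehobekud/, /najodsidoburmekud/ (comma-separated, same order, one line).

/glujifinoezeig/: /g/ is a voiced stop in word-final position, so it devoices to [k]. → [glujifinoezeik].
/upaklaxohuralid/: /d/ is a voiced stop in word-final position, so it devoices to [t]. → [upaklaxohuralit].
/pokpulimehobekud/: /d/ is a voiced stop in word-final position, so it devoices to [t]. → [pokpulimehobekut].
/najodsidoburmekud/: /d/ is a voiced stop in word-final position, so it devoices to [t]. → [najodsidoburmekut].

glujifinoezeik, upaklaxohuralit, pokpulimehobekut, najodsidoburmekut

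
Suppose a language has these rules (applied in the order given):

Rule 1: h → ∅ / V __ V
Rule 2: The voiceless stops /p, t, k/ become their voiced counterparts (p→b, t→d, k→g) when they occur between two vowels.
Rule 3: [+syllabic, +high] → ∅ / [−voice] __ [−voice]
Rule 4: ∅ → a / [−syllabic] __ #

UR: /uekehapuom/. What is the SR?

Rule 1 (intervocalic h-deletion): /h/ occurs between vowels /e/ and /a/, so it deletes. /uekehapuom/ → uekeapuom.
Rule 2 (intervocalic voicing): /k/ is a voiceless stop between vowels /e/ and /e/, so it voices to [g]. /p/ is a voiceless stop between vowels /a/ and /u/, so it voices to [b]. /uekeapuom/ → uegeabuom.
Rule 3 (high vowel syncope): no segment meets the environment; /uegeabuom/ is unchanged.
Rule 4 (final a-epenthesis): the form ends in the consonant /m/, so [a] is inserted word-finally. /uegeabuom/ → uegeabuoma.

uegeabuoma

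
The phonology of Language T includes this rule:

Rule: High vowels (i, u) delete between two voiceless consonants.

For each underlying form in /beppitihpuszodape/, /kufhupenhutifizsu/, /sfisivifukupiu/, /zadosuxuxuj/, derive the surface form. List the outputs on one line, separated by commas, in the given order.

beppthpszodape, kfhpenhtfizsu, sfsivifkpiu, zadosxxuj

/beppitihpuszodape/: /i/ is a high vowel flanked by voiceless consonants /p/ and /t/, so it deletes. /i/ is a high vowel flanked by voiceless consonants /t/ and /h/, so it deletes. /u/ is a high vowel flanked by voiceless consonants /p/ and /s/, so it deletes. → [beppthpszodape].
/kufhupenhutifizsu/: /u/ is a high vowel flanked by voiceless consonants /k/ and /f/, so it deletes. /u/ is a high vowel flanked by voiceless consonants /h/ and /p/, so it deletes. /u/ is a high vowel flanked by voiceless consonants /h/ and /t/, so it deletes. /i/ is a high vowel flanked by voiceless consonants /t/ and /f/, so it deletes. → [kfhpenhtfizsu].
/sfisivifukupiu/: /i/ is a high vowel flanked by voiceless consonants /f/ and /s/, so it deletes. /u/ is a high vowel flanked by voiceless consonants /f/ and /k/, so it deletes. /u/ is a high vowel flanked by voiceless consonants /k/ and /p/, so it deletes. → [sfsivifkpiu].
/zadosuxuxuj/: /u/ is a high vowel flanked by voiceless consonants /s/ and /x/, so it deletes. /u/ is a high vowel flanked by voiceless consonants /x/ and /x/, so it deletes. → [zadosxxuj].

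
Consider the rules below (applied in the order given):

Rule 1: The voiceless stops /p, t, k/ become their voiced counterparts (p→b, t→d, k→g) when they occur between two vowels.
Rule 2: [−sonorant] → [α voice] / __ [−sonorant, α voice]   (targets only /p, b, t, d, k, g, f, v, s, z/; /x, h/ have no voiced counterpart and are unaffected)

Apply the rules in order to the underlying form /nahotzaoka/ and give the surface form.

nahodzaoga

Rule 1 (intervocalic voicing): /k/ is a voiceless stop between vowels /o/ and /a/, so it voices to [g]. /nahotzaoka/ → nahotzaoga.
Rule 2 (regressive voicing assimilation): /t/ precedes the voiced obstruent /z/, so it voices to [d] by assimilation. /nahotzaoga/ → nahodzaoga.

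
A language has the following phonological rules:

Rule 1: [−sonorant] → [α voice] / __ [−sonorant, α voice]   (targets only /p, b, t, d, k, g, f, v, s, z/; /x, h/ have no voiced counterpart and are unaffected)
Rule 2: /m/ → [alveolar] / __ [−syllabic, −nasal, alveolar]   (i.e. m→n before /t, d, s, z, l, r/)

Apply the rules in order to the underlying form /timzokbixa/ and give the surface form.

Rule 1 (regressive voicing assimilation): /k/ precedes the voiced obstruent /b/, so it voices to [g] by assimilation. /timzokbixa/ → timzogbixa.
Rule 2 (nasal place assimilation): /m/ precedes the alveolar consonant /z/, so it assimilates in place to [n]. /timzogbixa/ → tinzogbixa.

tinzogbixa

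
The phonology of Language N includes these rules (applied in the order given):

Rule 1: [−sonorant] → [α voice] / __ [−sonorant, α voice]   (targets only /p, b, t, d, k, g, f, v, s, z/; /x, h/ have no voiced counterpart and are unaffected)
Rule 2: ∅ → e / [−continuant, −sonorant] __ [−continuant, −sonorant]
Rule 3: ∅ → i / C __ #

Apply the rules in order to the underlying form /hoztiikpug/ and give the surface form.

Rule 1 (regressive voicing assimilation): /z/ precedes the voiceless obstruent /t/, so it devoices to [s] by assimilation. /hoztiikpug/ → hostiikpug.
Rule 2 (stop-cluster e-epenthesis): /k/ and /p/ form a stop–stop cluster, so [e] is inserted between them. /hostiikpug/ → hostiikepug.
Rule 3 (final i-epenthesis): the form ends in the consonant /g/, so [i] is inserted word-finally. /hostiikepug/ → hostiikepugi.

hostiikepugi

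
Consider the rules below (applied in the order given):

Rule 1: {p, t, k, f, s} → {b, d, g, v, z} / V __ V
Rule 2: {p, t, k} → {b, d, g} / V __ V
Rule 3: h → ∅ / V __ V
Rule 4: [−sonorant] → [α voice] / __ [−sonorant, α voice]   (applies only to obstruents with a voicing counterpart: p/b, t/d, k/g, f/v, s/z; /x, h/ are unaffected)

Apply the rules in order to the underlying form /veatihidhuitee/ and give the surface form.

Rule 1 (intervocalic voicing): /t/ is a voiceless obstruent between vowels /a/ and /i/, so it voices to [d]. /t/ is a voiceless obstruent between vowels /i/ and /e/, so it voices to [d]. /veatihidhuitee/ → veadihidhuidee.
Rule 2 (intervocalic voicing): no segment meets the environment; /veadihidhuidee/ is unchanged.
Rule 3 (intervocalic h-deletion): /h/ occurs between vowels /i/ and /i/, so it deletes. /veadihidhuidee/ → veadiidhuidee.
Rule 4 (regressive voicing assimilation): /d/ precedes the voiceless obstruent /h/, so it devoices to [t] by assimilation. /veadiidhuidee/ → veadiithuidee.

veadiithuidee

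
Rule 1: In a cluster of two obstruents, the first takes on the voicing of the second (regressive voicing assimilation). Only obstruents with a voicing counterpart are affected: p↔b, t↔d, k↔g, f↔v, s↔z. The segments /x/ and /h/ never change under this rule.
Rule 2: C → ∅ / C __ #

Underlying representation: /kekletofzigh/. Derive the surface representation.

kekletovzik

Rule 1 (regressive voicing assimilation): /f/ precedes the voiced obstruent /z/, so it voices to [v] by assimilation. /g/ precedes the voiceless obstruent /h/, so it devoices to [k] by assimilation. /kekletofzigh/ → kekletovzikh.
Rule 2 (final cluster simplification): /h/ is the second consonant of a word-final cluster /kh/, so it deletes. /kekletovzikh/ → kekletovzik.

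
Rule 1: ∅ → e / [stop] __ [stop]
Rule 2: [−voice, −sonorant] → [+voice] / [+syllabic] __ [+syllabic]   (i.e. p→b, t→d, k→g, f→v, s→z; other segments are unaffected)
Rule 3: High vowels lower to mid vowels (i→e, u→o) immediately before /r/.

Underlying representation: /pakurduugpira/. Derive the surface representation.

pagorduugebera

Rule 1 (stop-cluster e-epenthesis): /g/ and /p/ form a stop–stop cluster, so [e] is inserted between them. /pakurduugpira/ → pakurduugepira.
Rule 2 (intervocalic voicing): /k/ is a voiceless obstruent between vowels /a/ and /u/, so it voices to [g]. /p/ is a voiceless obstruent between vowels /e/ and /i/, so it voices to [b]. /pakurduugepira/ → pagurduugebira.
Rule 3 (pre-rhotic lowering): /u/ is a high vowel immediately before /r/, so it lowers to [o]. /i/ is a high vowel immediately before /r/, so it lowers to [e]. /pagurduugebira/ → pagorduugebera.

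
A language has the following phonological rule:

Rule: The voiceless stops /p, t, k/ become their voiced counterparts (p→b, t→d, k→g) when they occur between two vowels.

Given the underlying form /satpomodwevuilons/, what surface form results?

No segment of /satpomodwevuilons/ meets the structural description of the rule, so the form surfaces unchanged.

satpomodwevuilons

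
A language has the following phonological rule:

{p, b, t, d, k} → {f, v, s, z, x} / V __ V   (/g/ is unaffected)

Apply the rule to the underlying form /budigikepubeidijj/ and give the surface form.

Scanning /budigikepubeidijj/: /b/ at position 1 is not in the conditioning environment; /d/ is a stop between vowels /u/ and /i/, so it spirantizes to the fricative [z]; /k/ is a stop between vowels /i/ and /e/, so it spirantizes to the fricative [x]; /p/ is a stop between vowels /e/ and /u/, so it spirantizes to the fricative [f]; /b/ is a stop between vowels /u/ and /e/, so it spirantizes to the fricative [v]; /d/ is a stop between vowels /i/ and /i/, so it spirantizes to the fricative [z].
Result: [buzigixefuveizijj].

buzigixefuveizijj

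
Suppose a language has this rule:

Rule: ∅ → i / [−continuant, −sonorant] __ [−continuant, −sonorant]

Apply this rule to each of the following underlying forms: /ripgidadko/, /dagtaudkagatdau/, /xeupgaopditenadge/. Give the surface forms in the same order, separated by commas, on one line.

ripigidadiko, dagitaudikagatidau, xeupigaopiditenadige

/ripgidadko/: /p/ and /g/ form a stop–stop cluster, so [i] is inserted between them. /d/ and /k/ form a stop–stop cluster, so [i] is inserted between them. → [ripigidadiko].
/dagtaudkagatdau/: /g/ and /t/ form a stop–stop cluster, so [i] is inserted between them. /d/ and /k/ form a stop–stop cluster, so [i] is inserted between them. /t/ and /d/ form a stop–stop cluster, so [i] is inserted between them. → [dagitaudikagatidau].
/xeupgaopditenadge/: /p/ and /g/ form a stop–stop cluster, so [i] is inserted between them. /p/ and /d/ form a stop–stop cluster, so [i] is inserted between them. /d/ and /g/ form a stop–stop cluster, so [i] is inserted between them. → [xeupigaopiditenadige].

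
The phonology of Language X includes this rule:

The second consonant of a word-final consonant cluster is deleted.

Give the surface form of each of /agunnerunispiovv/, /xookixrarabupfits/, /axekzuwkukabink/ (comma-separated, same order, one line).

agunnerunispiov, xookixrarabupfit, axekzuwkukabin

/agunnerunispiovv/: /v/ is the second consonant of a word-final cluster /vv/, so it deletes. → [agunnerunispiov].
/xookixrarabupfits/: /s/ is the second consonant of a word-final cluster /ts/, so it deletes. → [xookixrarabupfit].
/axekzuwkukabink/: /k/ is the second consonant of a word-final cluster /nk/, so it deletes. → [axekzuwkukabin].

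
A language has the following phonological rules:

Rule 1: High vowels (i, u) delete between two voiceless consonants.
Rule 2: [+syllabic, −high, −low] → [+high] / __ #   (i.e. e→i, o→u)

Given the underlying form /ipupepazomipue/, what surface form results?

ippepazomipui

Rule 1 (high vowel syncope): /u/ is a high vowel flanked by voiceless consonants /p/ and /p/, so it deletes. /ipupepazomipue/ → ippepazomipue.
Rule 2 (final vowel raising): /e/ is a mid vowel in word-final position, so it raises to [i]. /ippepazomipue/ → ippepazomipui.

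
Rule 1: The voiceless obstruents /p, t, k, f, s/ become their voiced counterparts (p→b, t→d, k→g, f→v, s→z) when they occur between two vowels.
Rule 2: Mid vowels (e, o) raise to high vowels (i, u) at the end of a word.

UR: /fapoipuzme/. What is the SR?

Rule 1 (intervocalic voicing): /p/ is a voiceless obstruent between vowels /a/ and /o/, so it voices to [b]. /p/ is a voiceless obstruent between vowels /i/ and /u/, so it voices to [b]. /fapoipuzme/ → faboibuzme.
Rule 2 (final vowel raising): /e/ is a mid vowel in word-final position, so it raises to [i]. /faboibuzme/ → faboibuzmi.

faboibuzmi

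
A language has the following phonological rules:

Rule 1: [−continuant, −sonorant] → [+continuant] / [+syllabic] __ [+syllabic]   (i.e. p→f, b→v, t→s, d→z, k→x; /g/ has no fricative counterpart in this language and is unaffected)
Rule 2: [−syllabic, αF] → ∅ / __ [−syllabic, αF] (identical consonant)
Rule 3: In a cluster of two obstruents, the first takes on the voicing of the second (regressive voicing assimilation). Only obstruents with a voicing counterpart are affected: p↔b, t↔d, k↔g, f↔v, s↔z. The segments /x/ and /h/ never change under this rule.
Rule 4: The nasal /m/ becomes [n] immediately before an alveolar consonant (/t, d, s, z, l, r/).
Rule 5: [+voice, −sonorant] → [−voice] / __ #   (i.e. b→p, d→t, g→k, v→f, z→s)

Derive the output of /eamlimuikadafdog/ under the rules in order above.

Rule 1 (intervocalic spirantization): /k/ is a stop between vowels /i/ and /a/, so it spirantizes to the fricative [x]. /d/ is a stop between vowels /a/ and /a/, so it spirantizes to the fricative [z]. /eamlimuikadafdog/ → eamlimuixazafdog.
Rule 2 (degemination): no segment meets the environment; /eamlimuixazafdog/ is unchanged.
Rule 3 (regressive voicing assimilation): /f/ precedes the voiced obstruent /d/, so it voices to [v] by assimilation. /eamlimuixazafdog/ → eamlimuixazavdog.
Rule 4 (nasal place assimilation): /m/ precedes the alveolar consonant /l/, so it assimilates in place to [n]. /eamlimuixazavdog/ → eanlimuixazavdog.
Rule 5 (final devoicing): /g/ is a voiced obstruent in word-final position, so it devoices to [k]. /eanlimuixazavdog/ → eanlimuixazavdok.

eanlimuixazavdok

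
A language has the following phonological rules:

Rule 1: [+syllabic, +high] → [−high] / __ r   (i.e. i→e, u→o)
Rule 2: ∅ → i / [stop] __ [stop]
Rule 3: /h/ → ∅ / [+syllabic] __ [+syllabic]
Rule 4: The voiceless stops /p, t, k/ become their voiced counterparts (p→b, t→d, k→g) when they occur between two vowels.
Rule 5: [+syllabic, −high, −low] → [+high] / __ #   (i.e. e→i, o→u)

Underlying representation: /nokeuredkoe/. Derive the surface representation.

nogeoredigoi

Rule 1 (pre-rhotic lowering): /u/ is a high vowel immediately before /r/, so it lowers to [o]. /nokeuredkoe/ → nokeoredkoe.
Rule 2 (stop-cluster i-epenthesis): /d/ and /k/ form a stop–stop cluster, so [i] is inserted between them. /nokeoredkoe/ → nokeoredikoe.
Rule 3 (intervocalic h-deletion): no segment meets the environment; /nokeoredikoe/ is unchanged.
Rule 4 (intervocalic voicing): /k/ is a voiceless stop between vowels /o/ and /e/, so it voices to [g]. /k/ is a voiceless stop between vowels /i/ and /o/, so it voices to [g]. /nokeoredikoe/ → nogeoredigoe.
Rule 5 (final vowel raising): /e/ is a mid vowel in word-final position, so it raises to [i]. /nogeoredigoe/ → nogeoredigoi.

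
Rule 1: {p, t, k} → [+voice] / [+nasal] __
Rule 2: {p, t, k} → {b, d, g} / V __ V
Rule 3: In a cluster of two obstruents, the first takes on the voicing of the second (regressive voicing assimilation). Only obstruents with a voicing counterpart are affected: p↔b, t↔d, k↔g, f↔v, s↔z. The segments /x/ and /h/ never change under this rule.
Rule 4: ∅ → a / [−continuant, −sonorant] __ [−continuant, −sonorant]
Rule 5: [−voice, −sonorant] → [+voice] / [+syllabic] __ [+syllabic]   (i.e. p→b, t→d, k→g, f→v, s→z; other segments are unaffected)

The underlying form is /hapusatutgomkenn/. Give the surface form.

Rule 1 (post-nasal voicing): /k/ is a voiceless stop immediately after the nasal /m/, so it voices to [g]. /hapusatutgomkenn/ → hapusatutgomgenn.
Rule 2 (intervocalic voicing): /p/ is a voiceless stop between vowels /a/ and /u/, so it voices to [b]. /t/ is a voiceless stop between vowels /a/ and /u/, so it voices to [d]. /hapusatutgomgenn/ → habusadutgomgenn.
Rule 3 (regressive voicing assimilation): /t/ precedes the voiced obstruent /g/, so it voices to [d] by assimilation. /habusadutgomgenn/ → habusadudgomgenn.
Rule 4 (stop-cluster a-epenthesis): /d/ and /g/ form a stop–stop cluster, so [a] is inserted between them. /habusadudgomgenn/ → habusadudagomgenn.
Rule 5 (intervocalic voicing): /s/ is a voiceless obstruent between vowels /u/ and /a/, so it voices to [z]. /habusadudagomgenn/ → habuzadudagomgenn.

habuzadudagomgenn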